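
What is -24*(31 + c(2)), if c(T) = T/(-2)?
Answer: -720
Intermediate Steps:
c(T) = -T/2 (c(T) = T*(-1/2) = -T/2)
-24*(31 + c(2)) = -24*(31 - 1/2*2) = -24*(31 - 1) = -24*30 = -720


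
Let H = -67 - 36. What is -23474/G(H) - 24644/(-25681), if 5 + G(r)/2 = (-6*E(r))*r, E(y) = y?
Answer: 30659513/26800439 ≈ 1.1440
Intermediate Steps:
H = -103
G(r) = -10 - 12*r**2 (G(r) = -10 + 2*((-6*r)*r) = -10 + 2*(-6*r**2) = -10 - 12*r**2)
-23474/G(H) - 24644/(-25681) = -23474/(-10 - 12*(-103)**2) - 24644/(-25681) = -23474/(-10 - 12*10609) - 24644*(-1/25681) = -23474/(-10 - 127308) + 404/421 = -23474/(-127318) + 404/421 = -23474*(-1/127318) + 404/421 = 11737/63659 + 404/421 = 30659513/26800439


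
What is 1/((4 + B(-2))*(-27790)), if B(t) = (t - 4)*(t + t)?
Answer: -1/778120 ≈ -1.2851e-6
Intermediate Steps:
B(t) = 2*t*(-4 + t) (B(t) = (-4 + t)*(2*t) = 2*t*(-4 + t))
1/((4 + B(-2))*(-27790)) = 1/((4 + 2*(-2)*(-4 - 2))*(-27790)) = 1/((4 + 2*(-2)*(-6))*(-27790)) = 1/((4 + 24)*(-27790)) = 1/(28*(-27790)) = 1/(-778120) = -1/778120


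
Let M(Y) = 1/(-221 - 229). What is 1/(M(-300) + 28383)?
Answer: 450/12772349 ≈ 3.5232e-5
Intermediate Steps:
M(Y) = -1/450 (M(Y) = 1/(-450) = -1/450)
1/(M(-300) + 28383) = 1/(-1/450 + 28383) = 1/(12772349/450) = 450/12772349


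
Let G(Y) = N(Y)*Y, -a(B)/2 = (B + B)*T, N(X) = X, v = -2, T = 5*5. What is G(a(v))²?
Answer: 1600000000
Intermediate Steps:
T = 25
a(B) = -100*B (a(B) = -2*(B + B)*25 = -2*2*B*25 = -100*B)
G(Y) = Y² (G(Y) = Y*Y = Y²)
G(a(v))² = ((-100*(-2))²)² = (200²)² = 40000² = 1600000000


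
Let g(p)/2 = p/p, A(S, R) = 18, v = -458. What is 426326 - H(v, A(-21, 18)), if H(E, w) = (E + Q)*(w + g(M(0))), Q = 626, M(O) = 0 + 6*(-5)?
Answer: 422966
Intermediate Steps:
M(O) = -30 (M(O) = 0 - 30 = -30)
g(p) = 2 (g(p) = 2*(p/p) = 2*1 = 2)
H(E, w) = (2 + w)*(626 + E) (H(E, w) = (E + 626)*(w + 2) = (626 + E)*(2 + w) = (2 + w)*(626 + E))
426326 - H(v, A(-21, 18)) = 426326 - (1252 + 2*(-458) + 626*18 - 458*18) = 426326 - (1252 - 916 + 11268 - 8244) = 426326 - 1*3360 = 426326 - 3360 = 422966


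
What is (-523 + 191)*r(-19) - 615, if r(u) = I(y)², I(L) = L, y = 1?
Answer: -947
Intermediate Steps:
r(u) = 1 (r(u) = 1² = 1)
(-523 + 191)*r(-19) - 615 = (-523 + 191)*1 - 615 = -332*1 - 615 = -332 - 615 = -947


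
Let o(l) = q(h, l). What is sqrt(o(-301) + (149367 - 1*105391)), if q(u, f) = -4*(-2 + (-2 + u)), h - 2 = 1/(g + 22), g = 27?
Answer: 6*sqrt(59867)/7 ≈ 209.72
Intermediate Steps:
h = 99/49 (h = 2 + 1/(27 + 22) = 2 + 1/49 = 99/49 ≈ 2.0204)
q(u, f) = 16 - 4*u (q(u, f) = -4*(-4 + u) = 16 - 4*u)
o(l) = 388/49 (o(l) = 16 - 4*99/49 = 16 - 396/49 = 388/49)
sqrt(o(-301) + (149367 - 1*105391)) = sqrt(388/49 + (149367 - 1*105391)) = sqrt(388/49 + (149367 - 105391)) = sqrt(388/49 + 43976) = sqrt(2155212/49) = 6*sqrt(59867)/7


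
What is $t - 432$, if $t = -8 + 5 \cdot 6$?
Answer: $-410$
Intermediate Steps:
$t = 22$ ($t = -8 + 30 = 22$)
$t - 432 = 22 - 432 = -410$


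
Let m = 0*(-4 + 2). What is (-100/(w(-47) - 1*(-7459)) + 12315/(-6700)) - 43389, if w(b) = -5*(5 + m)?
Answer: -216120285391/4980780 ≈ -43391.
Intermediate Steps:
m = 0 (m = 0*(-2) = 0)
w(b) = -25 (w(b) = -5*(5 + 0) = -5*5 = -25)
(-100/(w(-47) - 1*(-7459)) + 12315/(-6700)) - 43389 = (-100/(-25 - 1*(-7459)) + 12315/(-6700)) - 43389 = (-100/(-25 + 7459) + 12315*(-1/6700)) - 43389 = (-100/7434 - 2463/1340) - 43389 = (-100*1/7434 - 2463/1340) - 43389 = (-50/3717 - 2463/1340) - 43389 = -9221971/4980780 - 43389 = -216120285391/4980780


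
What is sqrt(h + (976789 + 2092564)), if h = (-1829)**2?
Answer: sqrt(6414594) ≈ 2532.7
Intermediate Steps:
h = 3345241
sqrt(h + (976789 + 2092564)) = sqrt(3345241 + (976789 + 2092564)) = sqrt(3345241 + 3069353) = sqrt(6414594)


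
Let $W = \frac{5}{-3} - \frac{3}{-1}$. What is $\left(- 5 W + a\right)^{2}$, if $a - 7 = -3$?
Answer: $\frac{64}{9} \approx 7.1111$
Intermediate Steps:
$a = 4$ ($a = 7 - 3 = 4$)
$W = \frac{4}{3}$ ($W = 5 \left(- \frac{1}{3}\right) - -3 = - \frac{5}{3} + 3 = \frac{4}{3} \approx 1.3333$)
$\left(- 5 W + a\right)^{2} = \left(\left(-5\right) \frac{4}{3} + 4\right)^{2} = \left(- \frac{20}{3} + 4\right)^{2} = \left(- \frac{8}{3}\right)^{2} = \frac{64}{9}$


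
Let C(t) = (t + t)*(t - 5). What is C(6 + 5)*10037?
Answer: 1324884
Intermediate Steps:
C(t) = 2*t*(-5 + t) (C(t) = (2*t)*(-5 + t) = 2*t*(-5 + t))
C(6 + 5)*10037 = (2*(6 + 5)*(-5 + (6 + 5)))*10037 = (2*11*(-5 + 11))*10037 = (2*11*6)*10037 = 132*10037 = 1324884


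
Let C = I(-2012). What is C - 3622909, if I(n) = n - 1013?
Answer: -3625934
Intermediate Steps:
I(n) = -1013 + n
C = -3025 (C = -1013 - 2012 = -3025)
C - 3622909 = -3025 - 3622909 = -3625934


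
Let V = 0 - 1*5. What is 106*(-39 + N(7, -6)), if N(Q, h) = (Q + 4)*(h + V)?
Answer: -16960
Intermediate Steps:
V = -5 (V = 0 - 5 = -5)
N(Q, h) = (-5 + h)*(4 + Q) (N(Q, h) = (Q + 4)*(h - 5) = (4 + Q)*(-5 + h) = (-5 + h)*(4 + Q))
106*(-39 + N(7, -6)) = 106*(-39 + (-20 - 5*7 + 4*(-6) + 7*(-6))) = 106*(-39 + (-20 - 35 - 24 - 42)) = 106*(-39 - 121) = 106*(-160) = -16960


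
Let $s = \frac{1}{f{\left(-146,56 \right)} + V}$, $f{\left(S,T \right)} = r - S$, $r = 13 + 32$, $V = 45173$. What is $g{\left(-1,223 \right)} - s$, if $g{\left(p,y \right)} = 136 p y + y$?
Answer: $- \frac{1365683221}{45364} \approx -30105.0$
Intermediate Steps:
$g{\left(p,y \right)} = y + 136 p y$ ($g{\left(p,y \right)} = 136 p y + y = y + 136 p y$)
$r = 45$
$f{\left(S,T \right)} = 45 - S$
$s = \frac{1}{45364}$ ($s = \frac{1}{\left(45 - -146\right) + 45173} = \frac{1}{\left(45 + 146\right) + 45173} = \frac{1}{191 + 45173} = \frac{1}{45364} \approx 2.2044 \cdot 10^{-5}$)
$g{\left(-1,223 \right)} - s = 223 \left(1 + 136 \left(-1\right)\right) - \frac{1}{45364} = 223 \left(1 - 136\right) - \frac{1}{45364} = 223 \left(-135\right) - \frac{1}{45364} = -30105 - \frac{1}{45364} = - \frac{1365683221}{45364}$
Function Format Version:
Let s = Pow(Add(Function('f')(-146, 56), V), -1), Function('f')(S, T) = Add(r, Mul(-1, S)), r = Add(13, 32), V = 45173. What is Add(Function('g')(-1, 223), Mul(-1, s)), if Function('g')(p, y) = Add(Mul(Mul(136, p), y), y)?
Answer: Rational(-1365683221, 45364) ≈ -30105.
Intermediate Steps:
Function('g')(p, y) = Add(y, Mul(136, p, y)) (Function('g')(p, y) = Add(Mul(136, p, y), y) = Add(y, Mul(136, p, y)))
r = 45
Function('f')(S, T) = Add(45, Mul(-1, S))
s = Rational(1, 45364) (s = Pow(Add(Add(45, Mul(-1, -146)), 45173), -1) = Pow(Add(Add(45, 146), 45173), -1) = Pow(Add(191, 45173), -1) = Pow(45364, -1) = Rational(1, 45364) ≈ 2.2044e-5)
Add(Function('g')(-1, 223), Mul(-1, s)) = Add(Mul(223, Add(1, Mul(136, -1))), Mul(-1, Rational(1, 45364))) = Add(Mul(223, Add(1, -136)), Rational(-1, 45364)) = Add(Mul(223, -135), Rational(-1, 45364)) = Add(-30105, Rational(-1, 45364)) = Rational(-1365683221, 45364)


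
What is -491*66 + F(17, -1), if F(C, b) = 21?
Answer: -32385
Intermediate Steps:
-491*66 + F(17, -1) = -491*66 + 21 = -32406 + 21 = -32385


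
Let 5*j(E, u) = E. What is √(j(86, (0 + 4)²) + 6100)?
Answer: √152930/5 ≈ 78.213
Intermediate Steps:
j(E, u) = E/5
√(j(86, (0 + 4)²) + 6100) = √((⅕)*86 + 6100) = √(86/5 + 6100) = √(30586/5) = √152930/5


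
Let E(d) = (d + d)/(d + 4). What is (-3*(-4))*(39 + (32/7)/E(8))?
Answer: 3564/7 ≈ 509.14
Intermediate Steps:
E(d) = 2*d/(4 + d) (E(d) = (2*d)/(4 + d) = 2*d/(4 + d))
(-3*(-4))*(39 + (32/7)/E(8)) = (-3*(-4))*(39 + (32/7)/((2*8/(4 + 8)))) = 12*(39 + (32*(⅐))/((2*8/12))) = 12*(39 + 32/(7*((2*8*(1/12))))) = 12*(39 + 32/(7*(4/3))) = 12*(39 + (32/7)*(¾)) = 12*(39 + 24/7) = 12*(297/7) = 3564/7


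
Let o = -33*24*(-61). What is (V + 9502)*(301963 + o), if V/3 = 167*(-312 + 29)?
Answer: -46334727275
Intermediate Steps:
o = 48312 (o = -792*(-61) = 48312)
V = -141783 (V = 3*(167*(-312 + 29)) = 3*(167*(-283)) = 3*(-47261) = -141783)
(V + 9502)*(301963 + o) = (-141783 + 9502)*(301963 + 48312) = -132281*350275 = -46334727275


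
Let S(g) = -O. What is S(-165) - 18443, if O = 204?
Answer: -18647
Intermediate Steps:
S(g) = -204 (S(g) = -1*204 = -204)
S(-165) - 18443 = -204 - 18443 = -18647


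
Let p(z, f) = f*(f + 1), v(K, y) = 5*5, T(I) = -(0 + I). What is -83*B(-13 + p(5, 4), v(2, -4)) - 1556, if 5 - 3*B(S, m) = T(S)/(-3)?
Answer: -14668/9 ≈ -1629.8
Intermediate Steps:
T(I) = -I
v(K, y) = 25
p(z, f) = f*(1 + f)
B(S, m) = 5/3 - S/9 (B(S, m) = 5/3 - (-S)/(3*(-3)) = 5/3 - (-S)*(-1)/(3*3) = 5/3 - S/9)
-83*B(-13 + p(5, 4), v(2, -4)) - 1556 = -83*(5/3 - (-13 + 4*(1 + 4))/9) - 1556 = -83*(5/3 - (-13 + 4*5)/9) - 1556 = -83*(5/3 - (-13 + 20)/9) - 1556 = -83*(5/3 - ⅑*7) - 1556 = -83*(5/3 - 7/9) - 1556 = -83*8/9 - 1556 = -664/9 - 1556 = -14668/9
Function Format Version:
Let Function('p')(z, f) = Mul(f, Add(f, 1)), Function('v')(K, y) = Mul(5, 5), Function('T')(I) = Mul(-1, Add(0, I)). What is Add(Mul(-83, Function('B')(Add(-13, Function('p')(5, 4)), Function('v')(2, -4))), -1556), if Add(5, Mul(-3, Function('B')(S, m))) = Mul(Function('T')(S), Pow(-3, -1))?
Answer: Rational(-14668, 9) ≈ -1629.8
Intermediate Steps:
Function('T')(I) = Mul(-1, I)
Function('v')(K, y) = 25
Function('p')(z, f) = Mul(f, Add(1, f))
Function('B')(S, m) = Add(Rational(5, 3), Mul(Rational(-1, 9), S)) (Function('B')(S, m) = Add(Rational(5, 3), Mul(Rational(-1, 3), Mul(Mul(-1, S), Pow(-3, -1)))) = Add(Rational(5, 3), Mul(Rational(-1, 3), Mul(Mul(-1, S), Rational(-1, 3)))) = Add(Rational(5, 3), Mul(Rational(-1, 3), Mul(Rational(1, 3), S))) = Add(Rational(5, 3), Mul(Rational(-1, 9), S)))
Add(Mul(-83, Function('B')(Add(-13, Function('p')(5, 4)), Function('v')(2, -4))), -1556) = Add(Mul(-83, Add(Rational(5, 3), Mul(Rational(-1, 9), Add(-13, Mul(4, Add(1, 4)))))), -1556) = Add(Mul(-83, Add(Rational(5, 3), Mul(Rational(-1, 9), Add(-13, Mul(4, 5))))), -1556) = Add(Mul(-83, Add(Rational(5, 3), Mul(Rational(-1, 9), Add(-13, 20)))), -1556) = Add(Mul(-83, Add(Rational(5, 3), Mul(Rational(-1, 9), 7))), -1556) = Add(Mul(-83, Add(Rational(5, 3), Rational(-7, 9))), -1556) = Add(Mul(-83, Rational(8, 9)), -1556) = Add(Rational(-664, 9), -1556) = Rational(-14668, 9)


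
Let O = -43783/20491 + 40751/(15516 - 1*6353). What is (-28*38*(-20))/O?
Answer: 499439027780/54230639 ≈ 9209.5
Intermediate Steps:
O = 433845112/187759033 (O = -43783*1/20491 + 40751/(15516 - 6353) = -43783/20491 + 40751/9163 = 433845112/187759033 ≈ 2.3106)
(-28*38*(-20))/O = (-28*38*(-20))/(433845112/187759033) = -1064*(-20)*(187759033/433845112) = 21280*(187759033/433845112) = 499439027780/54230639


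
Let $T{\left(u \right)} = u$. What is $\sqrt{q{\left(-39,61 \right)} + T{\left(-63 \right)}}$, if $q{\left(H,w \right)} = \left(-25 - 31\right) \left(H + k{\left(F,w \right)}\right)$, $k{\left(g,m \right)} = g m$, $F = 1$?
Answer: $i \sqrt{1295} \approx 35.986 i$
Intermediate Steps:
$q{\left(H,w \right)} = - 56 H - 56 w$ ($q{\left(H,w \right)} = \left(-25 - 31\right) \left(H + 1 w\right) = - 56 \left(H + w\right) = - 56 H - 56 w$)
$\sqrt{q{\left(-39,61 \right)} + T{\left(-63 \right)}} = \sqrt{\left(\left(-56\right) \left(-39\right) - 3416\right) - 63} = \sqrt{\left(2184 - 3416\right) - 63} = \sqrt{-1232 - 63} = \sqrt{-1295} = i \sqrt{1295}$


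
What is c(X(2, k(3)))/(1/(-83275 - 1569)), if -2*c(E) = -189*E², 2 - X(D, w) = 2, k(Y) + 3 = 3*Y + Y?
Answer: 0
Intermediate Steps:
k(Y) = -3 + 4*Y (k(Y) = -3 + (3*Y + Y) = -3 + 4*Y)
X(D, w) = 0 (X(D, w) = 2 - 1*2 = 2 - 2 = 0)
c(E) = 189*E²/2 (c(E) = -(-189)*E²/2 = 189*E²/2)
c(X(2, k(3)))/(1/(-83275 - 1569)) = ((189/2)*0²)/(1/(-83275 - 1569)) = ((189/2)*0)/(1/(-84844)) = 0/(-1/84844) = 0*(-84844) = 0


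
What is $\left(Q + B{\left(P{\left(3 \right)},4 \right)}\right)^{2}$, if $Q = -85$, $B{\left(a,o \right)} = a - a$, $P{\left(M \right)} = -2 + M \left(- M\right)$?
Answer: $7225$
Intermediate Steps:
$P{\left(M \right)} = -2 - M^{2}$
$B{\left(a,o \right)} = 0$
$\left(Q + B{\left(P{\left(3 \right)},4 \right)}\right)^{2} = \left(-85 + 0\right)^{2} = \left(-85\right)^{2} = 7225$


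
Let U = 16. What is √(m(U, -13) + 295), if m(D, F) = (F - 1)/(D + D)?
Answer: √4713/4 ≈ 17.163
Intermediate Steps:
m(D, F) = (-1 + F)/(2*D) (m(D, F) = (-1 + F)/((2*D)) = (-1 + F)*(1/(2*D)) = (-1 + F)/(2*D))
√(m(U, -13) + 295) = √((½)*(-1 - 13)/16 + 295) = √((½)*(1/16)*(-14) + 295) = √(-7/16 + 295) = √(4713/16) = √4713/4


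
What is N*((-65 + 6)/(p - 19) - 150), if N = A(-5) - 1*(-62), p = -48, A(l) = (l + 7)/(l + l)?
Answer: -3087219/335 ≈ -9215.6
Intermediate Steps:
A(l) = (7 + l)/(2*l) (A(l) = (7 + l)/((2*l)) = (7 + l)*(1/(2*l)) = (7 + l)/(2*l))
N = 309/5 (N = (½)*(7 - 5)/(-5) - 1*(-62) = (½)*(-⅕)*2 + 62 = -⅕ + 62 = 309/5 ≈ 61.800)
N*((-65 + 6)/(p - 19) - 150) = 309*((-65 + 6)/(-48 - 19) - 150)/5 = 309*(-59/(-67) - 150)/5 = 309*(-59*(-1/67) - 150)/5 = 309*(59/67 - 150)/5 = (309/5)*(-9991/67) = -3087219/335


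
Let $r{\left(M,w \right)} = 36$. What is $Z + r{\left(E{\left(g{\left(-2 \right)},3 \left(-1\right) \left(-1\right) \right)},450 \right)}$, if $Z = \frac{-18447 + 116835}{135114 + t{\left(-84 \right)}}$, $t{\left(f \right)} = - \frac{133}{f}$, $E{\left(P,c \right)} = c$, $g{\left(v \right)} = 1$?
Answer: $\frac{59550588}{1621387} \approx 36.728$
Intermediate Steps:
$Z = \frac{1180656}{1621387}$ ($Z = \frac{-18447 + 116835}{135114 - \frac{133}{-84}} = \frac{98388}{135114 - - \frac{19}{12}} = \frac{98388}{135114 + \frac{19}{12}} = \frac{98388}{\frac{1621387}{12}} = 98388 \cdot \frac{12}{1621387} = \frac{1180656}{1621387} \approx 0.72818$)
$Z + r{\left(E{\left(g{\left(-2 \right)},3 \left(-1\right) \left(-1\right) \right)},450 \right)} = \frac{1180656}{1621387} + 36 = \frac{59550588}{1621387}$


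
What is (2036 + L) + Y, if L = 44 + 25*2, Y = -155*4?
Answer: 1510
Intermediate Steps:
Y = -620
L = 94 (L = 44 + 50 = 94)
(2036 + L) + Y = (2036 + 94) - 620 = 2130 - 620 = 1510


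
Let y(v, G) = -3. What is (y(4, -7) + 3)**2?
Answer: 0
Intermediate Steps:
(y(4, -7) + 3)**2 = (-3 + 3)**2 = 0**2 = 0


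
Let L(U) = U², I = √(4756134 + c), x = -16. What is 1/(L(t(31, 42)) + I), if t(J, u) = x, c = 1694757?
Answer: -256/6385355 + √6450891/6385355 ≈ 0.00035767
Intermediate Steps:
t(J, u) = -16
I = √6450891 (I = √(4756134 + 1694757) = √6450891 ≈ 2539.9)
1/(L(t(31, 42)) + I) = 1/((-16)² + √6450891) = 1/(256 + √6450891)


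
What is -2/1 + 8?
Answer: 6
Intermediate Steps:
-2/1 + 8 = -2*1 + 8 = -2 + 8 = 6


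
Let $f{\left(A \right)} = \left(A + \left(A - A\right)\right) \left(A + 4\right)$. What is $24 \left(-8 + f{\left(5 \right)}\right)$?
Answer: $888$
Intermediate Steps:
$f{\left(A \right)} = A \left(4 + A\right)$ ($f{\left(A \right)} = \left(A + 0\right) \left(4 + A\right) = A \left(4 + A\right)$)
$24 \left(-8 + f{\left(5 \right)}\right) = 24 \left(-8 + 5 \left(4 + 5\right)\right) = 24 \left(-8 + 5 \cdot 9\right) = 24 \left(-8 + 45\right) = 24 \cdot 37 = 888$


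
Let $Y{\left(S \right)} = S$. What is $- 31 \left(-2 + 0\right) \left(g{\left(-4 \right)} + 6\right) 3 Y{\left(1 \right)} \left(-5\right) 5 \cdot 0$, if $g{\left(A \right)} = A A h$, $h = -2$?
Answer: $0$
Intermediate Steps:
$g{\left(A \right)} = - 2 A^{2}$ ($g{\left(A \right)} = A A \left(-2\right) = A^{2} \left(-2\right) = - 2 A^{2}$)
$- 31 \left(-2 + 0\right) \left(g{\left(-4 \right)} + 6\right) 3 Y{\left(1 \right)} \left(-5\right) 5 \cdot 0 = - 31 \left(-2 + 0\right) \left(- 2 \left(-4\right)^{2} + 6\right) 3 \cdot 1 \left(-5\right) 5 \cdot 0 = - 31 - 2 \left(\left(-2\right) 16 + 6\right) 3 \cdot 1 \left(\left(-25\right) 0\right) = - 31 - 2 \left(-32 + 6\right) 3 \cdot 1 \cdot 0 = - 31 \left(-2\right) \left(-26\right) 3 \cdot 1 \cdot 0 = - 31 \cdot 52 \cdot 3 \cdot 1 \cdot 0 = - 31 \cdot 156 \cdot 1 \cdot 0 = \left(-31\right) 156 \cdot 0 = \left(-4836\right) 0 = 0$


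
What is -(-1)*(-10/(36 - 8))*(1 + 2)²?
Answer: -45/14 ≈ -3.2143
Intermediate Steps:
-(-1)*(-10/(36 - 8))*(1 + 2)² = -(-1)*(-10/28)*3² = -(-1)*((1/28)*(-10))*9 = -(-1)*(-5/14*9) = -(-1)*(-45)/14 = -1*45/14 = -45/14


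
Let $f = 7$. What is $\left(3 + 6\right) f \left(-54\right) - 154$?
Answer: $-3556$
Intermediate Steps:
$\left(3 + 6\right) f \left(-54\right) - 154 = \left(3 + 6\right) 7 \left(-54\right) - 154 = 9 \cdot 7 \left(-54\right) - 154 = 63 \left(-54\right) - 154 = -3402 - 154 = -3556$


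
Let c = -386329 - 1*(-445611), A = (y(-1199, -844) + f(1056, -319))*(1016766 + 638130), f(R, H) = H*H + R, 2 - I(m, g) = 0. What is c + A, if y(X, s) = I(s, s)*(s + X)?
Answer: 163389596258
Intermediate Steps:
I(m, g) = 2 (I(m, g) = 2 - 1*0 = 2 + 0 = 2)
y(X, s) = 2*X + 2*s (y(X, s) = 2*(s + X) = 2*(X + s) = 2*X + 2*s)
f(R, H) = R + H² (f(R, H) = H² + R = R + H²)
A = 163389536976 (A = ((2*(-1199) + 2*(-844)) + (1056 + (-319)²))*(1016766 + 638130) = ((-2398 - 1688) + (1056 + 101761))*1654896 = (-4086 + 102817)*1654896 = 98731*1654896 = 163389536976)
c = 59282 (c = -386329 + 445611 = 59282)
c + A = 59282 + 163389536976 = 163389596258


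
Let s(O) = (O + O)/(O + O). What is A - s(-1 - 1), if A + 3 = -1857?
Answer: -1861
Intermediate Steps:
A = -1860 (A = -3 - 1857 = -1860)
s(O) = 1 (s(O) = (2*O)/((2*O)) = (2*O)*(1/(2*O)) = 1)
A - s(-1 - 1) = -1860 - 1*1 = -1860 - 1 = -1861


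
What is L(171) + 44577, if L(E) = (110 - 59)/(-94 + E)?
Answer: 3432480/77 ≈ 44578.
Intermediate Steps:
L(E) = 51/(-94 + E)
L(171) + 44577 = 51/(-94 + 171) + 44577 = 51/77 + 44577 = 3432480/77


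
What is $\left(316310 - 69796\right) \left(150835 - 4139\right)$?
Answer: $36162617744$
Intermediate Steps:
$\left(316310 - 69796\right) \left(150835 - 4139\right) = 246514 \cdot 146696 = 36162617744$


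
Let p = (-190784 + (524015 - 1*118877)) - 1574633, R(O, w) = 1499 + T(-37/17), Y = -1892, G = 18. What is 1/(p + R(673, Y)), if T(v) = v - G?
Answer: -17/23099603 ≈ -7.3594e-7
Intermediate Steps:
T(v) = -18 + v (T(v) = v - 1*18 = v - 18 = -18 + v)
R(O, w) = 25140/17 (R(O, w) = 1499 + (-18 - 37/17) = 1499 - 343/17 = 25140/17)
p = -1360279 (p = (-190784 + (524015 - 118877)) - 1574633 = (-190784 + 405138) - 1574633 = 214354 - 1574633 = -1360279)
1/(p + R(673, Y)) = 1/(-1360279 + 25140/17) = 1/(-23099603/17) = -17/23099603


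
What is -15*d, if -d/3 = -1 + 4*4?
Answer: 675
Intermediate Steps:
d = -45 (d = -3*(-1 + 4*4) = -3*(-1 + 16) = -3*15 = -45)
-15*d = -15*(-45) = 675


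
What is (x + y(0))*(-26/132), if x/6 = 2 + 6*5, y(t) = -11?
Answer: -2353/66 ≈ -35.651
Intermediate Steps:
x = 192 (x = 6*(2 + 6*5) = 6*(2 + 30) = 6*32 = 192)
(x + y(0))*(-26/132) = (192 - 11)*(-26/132) = 181*(-26*1/132) = 181*(-13/66) = -2353/66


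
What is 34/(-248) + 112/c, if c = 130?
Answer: 5839/8060 ≈ 0.72444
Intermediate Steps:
34/(-248) + 112/c = 34/(-248) + 112/130 = 34*(-1/248) + 112*(1/130) = -17/124 + 56/65 = 5839/8060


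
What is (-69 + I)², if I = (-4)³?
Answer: 17689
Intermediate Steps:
I = -64
(-69 + I)² = (-69 - 64)² = (-133)² = 17689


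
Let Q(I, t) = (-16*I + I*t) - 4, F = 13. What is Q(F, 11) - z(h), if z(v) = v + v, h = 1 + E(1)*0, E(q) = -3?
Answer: -71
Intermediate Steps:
Q(I, t) = -4 - 16*I + I*t
h = 1 (h = 1 - 3*0 = 1 + 0 = 1)
z(v) = 2*v
Q(F, 11) - z(h) = (-4 - 16*13 + 13*11) - 2 = (-4 - 208 + 143) - 1*2 = -69 - 2 = -71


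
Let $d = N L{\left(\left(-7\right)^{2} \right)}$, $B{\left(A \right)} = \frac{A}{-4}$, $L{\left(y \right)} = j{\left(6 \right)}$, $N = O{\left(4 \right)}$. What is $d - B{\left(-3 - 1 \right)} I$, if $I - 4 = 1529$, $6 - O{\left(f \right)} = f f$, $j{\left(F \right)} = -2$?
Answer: $-1513$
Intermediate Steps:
$O{\left(f \right)} = 6 - f^{2}$ ($O{\left(f \right)} = 6 - f f = 6 - f^{2}$)
$N = -10$ ($N = 6 - 4^{2} = 6 - 16 = -10$)
$I = 1533$ ($I = 4 + 1529 = 1533$)
$L{\left(y \right)} = -2$
$B{\left(A \right)} = - \frac{A}{4}$ ($B{\left(A \right)} = A \left(- \frac{1}{4}\right) = - \frac{A}{4}$)
$d = 20$ ($d = \left(-10\right) \left(-2\right) = 20$)
$d - B{\left(-3 - 1 \right)} I = 20 - - \frac{-3 - 1}{4} \cdot 1533 = 20 - \left(- \frac{1}{4}\right) \left(-4\right) 1533 = 20 - 1 \cdot 1533 = 20 - 1533 = -1513$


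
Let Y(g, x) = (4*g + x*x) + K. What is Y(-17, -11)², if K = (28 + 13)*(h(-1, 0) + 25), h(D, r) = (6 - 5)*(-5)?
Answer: 762129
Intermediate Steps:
h(D, r) = -5 (h(D, r) = 1*(-5) = -5)
K = 820 (K = (28 + 13)*(-5 + 25) = 41*20 = 820)
Y(g, x) = 820 + x² + 4*g (Y(g, x) = (4*g + x*x) + 820 = (4*g + x²) + 820 = (x² + 4*g) + 820 = 820 + x² + 4*g)
Y(-17, -11)² = (820 + (-11)² + 4*(-17))² = (820 + 121 - 68)² = 873² = 762129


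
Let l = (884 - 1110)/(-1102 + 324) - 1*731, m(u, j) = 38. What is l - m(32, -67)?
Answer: -299028/389 ≈ -768.71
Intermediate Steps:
l = -284246/389 (l = -226/(-778) - 731 = -226*(-1/778) - 731 = 113/389 - 731 = -284246/389 ≈ -730.71)
l - m(32, -67) = -284246/389 - 1*38 = -284246/389 - 38 = -299028/389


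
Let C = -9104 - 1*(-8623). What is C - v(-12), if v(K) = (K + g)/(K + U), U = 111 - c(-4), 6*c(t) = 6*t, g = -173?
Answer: -49358/103 ≈ -479.20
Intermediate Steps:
c(t) = t (c(t) = (6*t)/6 = t)
C = -481 (C = -9104 + 8623 = -481)
U = 115 (U = 111 - 1*(-4) = 111 + 4 = 115)
v(K) = (-173 + K)/(115 + K) (v(K) = (K - 173)/(K + 115) = (-173 + K)/(115 + K))
C - v(-12) = -481 - (-173 - 12)/(115 - 12) = -481 - (-185)/103 = -481 - 1*(-185/103) = -481 + 185/103 = -49358/103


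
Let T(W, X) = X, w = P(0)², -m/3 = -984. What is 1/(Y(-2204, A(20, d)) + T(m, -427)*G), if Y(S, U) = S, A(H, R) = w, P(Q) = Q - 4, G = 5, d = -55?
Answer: -1/4339 ≈ -0.00023047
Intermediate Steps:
P(Q) = -4 + Q
m = 2952 (m = -3*(-984) = 2952)
w = 16 (w = (-4 + 0)² = (-4)² = 16)
A(H, R) = 16
1/(Y(-2204, A(20, d)) + T(m, -427)*G) = 1/(-2204 - 427*5) = 1/(-2204 - 2135) = 1/(-4339) = -1/4339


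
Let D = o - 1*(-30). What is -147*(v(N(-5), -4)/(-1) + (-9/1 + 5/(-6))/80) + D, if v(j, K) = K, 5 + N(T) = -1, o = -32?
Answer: -91509/160 ≈ -571.93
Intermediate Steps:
N(T) = -6 (N(T) = -5 - 1 = -6)
D = -2 (D = -32 - 1*(-30) = -32 + 30 = -2)
-147*(v(N(-5), -4)/(-1) + (-9/1 + 5/(-6))/80) + D = -147*(-4/(-1) + (-9/1 + 5/(-6))/80) - 2 = -147*(-4*(-1) + (-9*1 + 5*(-⅙))*(1/80)) - 2 = -147*(4 + (-9 - ⅚)*(1/80)) - 2 = -147*(4 - 59/6*1/80) - 2 = -147*(4 - 59/480) - 2 = -147*1861/480 - 2 = -91189/160 - 2 = -91509/160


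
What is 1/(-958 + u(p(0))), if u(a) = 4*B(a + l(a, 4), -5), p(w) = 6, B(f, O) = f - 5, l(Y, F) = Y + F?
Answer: -1/914 ≈ -0.0010941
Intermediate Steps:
l(Y, F) = F + Y
B(f, O) = -5 + f
u(a) = -4 + 8*a (u(a) = 4*(-5 + (a + (4 + a))) = 4*(-5 + (4 + 2*a)) = 4*(-1 + 2*a) = -4 + 8*a)
1/(-958 + u(p(0))) = 1/(-958 + (-4 + 8*6)) = 1/(-958 + (-4 + 48)) = 1/(-958 + 44) = 1/(-914) = -1/914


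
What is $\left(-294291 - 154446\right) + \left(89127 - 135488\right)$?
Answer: $-495098$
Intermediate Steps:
$\left(-294291 - 154446\right) + \left(89127 - 135488\right) = -448737 - 46361 = -495098$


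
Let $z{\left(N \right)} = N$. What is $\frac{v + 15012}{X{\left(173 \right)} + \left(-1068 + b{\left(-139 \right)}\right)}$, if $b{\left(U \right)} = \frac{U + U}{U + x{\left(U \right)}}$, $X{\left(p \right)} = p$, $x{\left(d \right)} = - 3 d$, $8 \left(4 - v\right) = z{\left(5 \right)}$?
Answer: $- \frac{120123}{7168} \approx -16.758$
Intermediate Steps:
$v = \frac{27}{8}$ ($v = 4 - \frac{5}{8} = \frac{27}{8} \approx 3.375$)
$b{\left(U \right)} = -1$ ($b{\left(U \right)} = \frac{U + U}{U - 3 U} = \frac{2 U}{\left(-2\right) U} = 2 U \left(- \frac{1}{2 U}\right) = -1$)
$\frac{v + 15012}{X{\left(173 \right)} + \left(-1068 + b{\left(-139 \right)}\right)} = \frac{\frac{27}{8} + 15012}{173 - 1069} = \frac{120123}{8 \left(173 - 1069\right)} = \frac{120123}{8 \left(-896\right)} = \frac{120123}{8} \left(- \frac{1}{896}\right) = - \frac{120123}{7168}$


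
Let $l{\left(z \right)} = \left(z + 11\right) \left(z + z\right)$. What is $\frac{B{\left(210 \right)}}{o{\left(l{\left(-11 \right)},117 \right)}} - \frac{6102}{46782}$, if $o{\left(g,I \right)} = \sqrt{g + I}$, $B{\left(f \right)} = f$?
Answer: $- \frac{3}{23} + \frac{70 \sqrt{13}}{13} \approx 19.284$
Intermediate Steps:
$l{\left(z \right)} = 2 z \left(11 + z\right)$ ($l{\left(z \right)} = \left(11 + z\right) 2 z = 2 z \left(11 + z\right)$)
$o{\left(g,I \right)} = \sqrt{I + g}$
$\frac{B{\left(210 \right)}}{o{\left(l{\left(-11 \right)},117 \right)}} - \frac{6102}{46782} = \frac{210}{\sqrt{117 + 2 \left(-11\right) \left(11 - 11\right)}} - \frac{6102}{46782} = \frac{210}{\sqrt{117 + 2 \left(-11\right) 0}} - \frac{3}{23} = \frac{210}{\sqrt{117 + 0}} - \frac{3}{23} = \frac{210}{\sqrt{117}} - \frac{3}{23} = \frac{210}{3 \sqrt{13}} - \frac{3}{23} = 210 \frac{\sqrt{13}}{39} - \frac{3}{23} = \frac{70 \sqrt{13}}{13} - \frac{3}{23} = - \frac{3}{23} + \frac{70 \sqrt{13}}{13}$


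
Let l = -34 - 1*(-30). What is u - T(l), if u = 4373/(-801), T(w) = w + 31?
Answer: -26000/801 ≈ -32.459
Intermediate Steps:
l = -4 (l = -34 + 30 = -4)
T(w) = 31 + w
u = -4373/801 (u = 4373*(-1/801) = -4373/801 ≈ -5.4594)
u - T(l) = -4373/801 - (31 - 4) = -4373/801 - 1*27 = -4373/801 - 27 = -26000/801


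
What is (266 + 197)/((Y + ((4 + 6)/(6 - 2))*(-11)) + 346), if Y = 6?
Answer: 926/649 ≈ 1.4268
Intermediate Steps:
(266 + 197)/((Y + ((4 + 6)/(6 - 2))*(-11)) + 346) = (266 + 197)/((6 + ((4 + 6)/(6 - 2))*(-11)) + 346) = 463/((6 + (10/4)*(-11)) + 346) = 463/((6 + (10*(¼))*(-11)) + 346) = 463/((6 + (5/2)*(-11)) + 346) = 463/((6 - 55/2) + 346) = 463/(-43/2 + 346) = 463/(649/2) = 463*(2/649) = 926/649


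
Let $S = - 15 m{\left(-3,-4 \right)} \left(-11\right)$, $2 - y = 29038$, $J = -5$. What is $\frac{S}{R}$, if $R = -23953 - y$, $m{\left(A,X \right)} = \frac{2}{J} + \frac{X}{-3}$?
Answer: $\frac{154}{5083} \approx 0.030297$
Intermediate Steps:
$y = -29036$ ($y = 2 - 29038 = -29036$)
$m{\left(A,X \right)} = - \frac{2}{5} - \frac{X}{3}$ ($m{\left(A,X \right)} = \frac{2}{-5} + \frac{X}{-3} = 2 \left(- \frac{1}{5}\right) + X \left(- \frac{1}{3}\right) = - \frac{2}{5} - \frac{X}{3}$)
$S = 154$ ($S = - 15 \left(- \frac{2}{5} - - \frac{4}{3}\right) \left(-11\right) = - 15 \left(- \frac{2}{5} + \frac{4}{3}\right) \left(-11\right) = \left(-15\right) \frac{14}{15} \left(-11\right) = \left(-14\right) \left(-11\right) = 154$)
$R = 5083$ ($R = -23953 - -29036 = -23953 + 29036 = 5083$)
$\frac{S}{R} = \frac{154}{5083}$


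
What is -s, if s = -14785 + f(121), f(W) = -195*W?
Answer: 38380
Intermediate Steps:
s = -38380 (s = -14785 - 195*121 = -14785 - 23595 = -38380)
-s = -1*(-38380) = 38380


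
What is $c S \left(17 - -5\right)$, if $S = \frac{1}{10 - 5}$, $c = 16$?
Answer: $\frac{352}{5} \approx 70.4$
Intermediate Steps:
$S = \frac{1}{5} \approx 0.2$
$c S \left(17 - -5\right) = 16 \cdot \frac{1}{5} \left(17 - -5\right) = \frac{16 \left(17 + 5\right)}{5} = \frac{16}{5} \cdot 22 = \frac{352}{5}$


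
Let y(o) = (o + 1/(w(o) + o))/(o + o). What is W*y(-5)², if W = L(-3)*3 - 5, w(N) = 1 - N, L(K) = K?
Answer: -56/25 ≈ -2.2400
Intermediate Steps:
y(o) = (1 + o)/(2*o) (y(o) = (o + 1/((1 - o) + o))/(o + o) = (o + 1/1)/((2*o)) = (o + 1)*(1/(2*o)) = (1 + o)*(1/(2*o)) = (1 + o)/(2*o))
W = -14 (W = -3*3 - 5 = -9 - 5 = -14)
W*y(-5)² = -14*(1 - 5)²/100 = -14*((½)*(-⅕)*(-4))² = -14*(⅖)² = -14*4/25 = -56/25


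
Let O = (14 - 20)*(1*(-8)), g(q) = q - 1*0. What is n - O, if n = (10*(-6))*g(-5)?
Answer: 252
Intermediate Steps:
g(q) = q (g(q) = q + 0 = q)
O = 48 (O = -6*(-8) = 48)
n = 300 (n = (10*(-6))*(-5) = -60*(-5) = 300)
n - O = 300 - 1*48 = 300 - 48 = 252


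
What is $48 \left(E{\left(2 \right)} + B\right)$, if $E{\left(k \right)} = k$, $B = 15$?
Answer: $816$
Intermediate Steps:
$48 \left(E{\left(2 \right)} + B\right) = 48 \left(2 + 15\right) = 48 \cdot 17 = 816$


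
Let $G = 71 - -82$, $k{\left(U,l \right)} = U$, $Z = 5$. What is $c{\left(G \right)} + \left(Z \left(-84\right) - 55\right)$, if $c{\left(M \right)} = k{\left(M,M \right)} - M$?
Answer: $-475$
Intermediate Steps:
$G = 153$ ($G = 71 + 82 = 153$)
$c{\left(M \right)} = 0$ ($c{\left(M \right)} = M - M = 0$)
$c{\left(G \right)} + \left(Z \left(-84\right) - 55\right) = 0 + \left(5 \left(-84\right) - 55\right) = 0 - 475 = -475$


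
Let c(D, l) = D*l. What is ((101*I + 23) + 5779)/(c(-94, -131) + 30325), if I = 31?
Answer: 8933/42639 ≈ 0.20950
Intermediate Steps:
((101*I + 23) + 5779)/(c(-94, -131) + 30325) = ((101*31 + 23) + 5779)/(-94*(-131) + 30325) = ((3131 + 23) + 5779)/(12314 + 30325) = (3154 + 5779)/42639 = 8933*(1/42639) = 8933/42639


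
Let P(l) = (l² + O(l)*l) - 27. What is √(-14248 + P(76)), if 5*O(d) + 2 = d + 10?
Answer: I*√180555/5 ≈ 84.984*I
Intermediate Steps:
O(d) = 8/5 + d/5 (O(d) = -⅖ + (d + 10)/5 = -⅖ + (10 + d)/5 = -⅖ + (2 + d/5) = 8/5 + d/5)
P(l) = -27 + l² + l*(8/5 + l/5) (P(l) = (l² + (8/5 + l/5)*l) - 27 = (l² + l*(8/5 + l/5)) - 27 = -27 + l² + l*(8/5 + l/5))
√(-14248 + P(76)) = √(-14248 + (-27 + (6/5)*76² + (8/5)*76)) = √(-14248 + (-27 + (6/5)*5776 + 608/5)) = √(-14248 + (-27 + 34656/5 + 608/5)) = √(-14248 + 35129/5) = √(-36111/5) = I*√180555/5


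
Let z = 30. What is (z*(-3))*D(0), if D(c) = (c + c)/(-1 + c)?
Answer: 0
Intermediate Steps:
D(c) = 2*c/(-1 + c) (D(c) = (2*c)/(-1 + c) = 2*c/(-1 + c))
(z*(-3))*D(0) = (30*(-3))*(2*0/(-1 + 0)) = -180*0/(-1) = -180*0*(-1) = -90*0 = 0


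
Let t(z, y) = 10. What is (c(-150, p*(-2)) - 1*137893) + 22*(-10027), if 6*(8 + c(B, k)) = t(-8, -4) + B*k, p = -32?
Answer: -1080280/3 ≈ -3.6009e+5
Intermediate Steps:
c(B, k) = -19/3 + B*k/6 (c(B, k) = -8 + (10 + B*k)/6 = -8 + (5/3 + B*k/6) = -19/3 + B*k/6)
(c(-150, p*(-2)) - 1*137893) + 22*(-10027) = ((-19/3 + (⅙)*(-150)*(-32*(-2))) - 1*137893) + 22*(-10027) = ((-19/3 + (⅙)*(-150)*64) - 137893) - 220594 = ((-19/3 - 1600) - 137893) - 220594 = (-4819/3 - 137893) - 220594 = -418498/3 - 220594 = -1080280/3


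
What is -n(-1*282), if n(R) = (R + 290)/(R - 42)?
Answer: 2/81 ≈ 0.024691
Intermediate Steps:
n(R) = (290 + R)/(-42 + R)
-n(-1*282) = -(290 - 1*282)/(-42 - 1*282) = -(290 - 282)/(-42 - 282) = -8/(-324) = -(-1)*8/324 = -1*(-2/81) = 2/81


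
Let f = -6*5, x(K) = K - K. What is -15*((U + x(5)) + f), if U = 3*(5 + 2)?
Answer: 135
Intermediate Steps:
x(K) = 0
U = 21 (U = 3*7 = 21)
f = -30
-15*((U + x(5)) + f) = -15*((21 + 0) - 30) = -15*(21 - 30) = -15*(-9) = 135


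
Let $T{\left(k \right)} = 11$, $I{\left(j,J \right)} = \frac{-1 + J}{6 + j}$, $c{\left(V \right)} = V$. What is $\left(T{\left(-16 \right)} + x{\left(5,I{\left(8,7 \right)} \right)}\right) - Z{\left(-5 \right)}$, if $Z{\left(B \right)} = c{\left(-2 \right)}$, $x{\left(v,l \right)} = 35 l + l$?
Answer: $\frac{199}{7} \approx 28.429$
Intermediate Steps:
$I{\left(j,J \right)} = \frac{-1 + J}{6 + j}$
$x{\left(v,l \right)} = 36 l$
$Z{\left(B \right)} = -2$
$\left(T{\left(-16 \right)} + x{\left(5,I{\left(8,7 \right)} \right)}\right) - Z{\left(-5 \right)} = \left(11 + 36 \frac{-1 + 7}{6 + 8}\right) - -2 = \left(11 + 36 \cdot \frac{1}{14} \cdot 6\right) + 2 = \left(11 + 36 \cdot \frac{3}{7}\right) + 2 = \left(11 + \frac{108}{7}\right) + 2 = \frac{185}{7} + 2 = \frac{199}{7}$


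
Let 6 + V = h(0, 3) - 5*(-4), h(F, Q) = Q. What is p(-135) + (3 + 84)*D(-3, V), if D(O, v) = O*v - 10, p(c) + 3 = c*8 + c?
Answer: -6525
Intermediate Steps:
p(c) = -3 + 9*c (p(c) = -3 + (c*8 + c) = -3 + (8*c + c) = -3 + 9*c)
V = 17 (V = -6 + (3 - 5*(-4)) = -6 + (3 + 20) = -6 + 23 = 17)
D(O, v) = -10 + O*v
p(-135) + (3 + 84)*D(-3, V) = (-3 + 9*(-135)) + (3 + 84)*(-10 - 3*17) = (-3 - 1215) + 87*(-10 - 51) = -1218 + 87*(-61) = -1218 - 5307 = -6525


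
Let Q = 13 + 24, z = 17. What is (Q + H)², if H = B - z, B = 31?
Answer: 2601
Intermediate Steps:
Q = 37
H = 14 (H = 31 - 1*17 = 31 - 17 = 14)
(Q + H)² = (37 + 14)² = 51² = 2601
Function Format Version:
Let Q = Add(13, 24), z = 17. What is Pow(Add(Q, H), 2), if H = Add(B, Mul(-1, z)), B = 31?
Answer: 2601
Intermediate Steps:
Q = 37
H = 14 (H = Add(31, Mul(-1, 17)) = Add(31, -17) = 14)
Pow(Add(Q, H), 2) = Pow(Add(37, 14), 2) = Pow(51, 2) = 2601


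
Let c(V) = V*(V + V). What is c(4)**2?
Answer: 1024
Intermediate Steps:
c(V) = 2*V**2 (c(V) = V*(2*V) = 2*V**2)
c(4)**2 = (2*4**2)**2 = (2*16)**2 = 32**2 = 1024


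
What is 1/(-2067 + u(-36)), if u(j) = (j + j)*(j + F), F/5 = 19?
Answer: -1/6315 ≈ -0.00015835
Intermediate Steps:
F = 95 (F = 5*19 = 95)
u(j) = 2*j*(95 + j) (u(j) = (j + j)*(j + 95) = (2*j)*(95 + j) = 2*j*(95 + j))
1/(-2067 + u(-36)) = 1/(-2067 + 2*(-36)*(95 - 36)) = 1/(-2067 + 2*(-36)*59) = 1/(-2067 - 4248) = 1/(-6315) = -1/6315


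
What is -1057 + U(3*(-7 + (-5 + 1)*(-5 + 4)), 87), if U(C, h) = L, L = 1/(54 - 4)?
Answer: -52849/50 ≈ -1057.0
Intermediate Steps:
L = 1/50 ≈ 0.020000
U(C, h) = 1/50
-1057 + U(3*(-7 + (-5 + 1)*(-5 + 4)), 87) = -1057 + 1/50 = -52849/50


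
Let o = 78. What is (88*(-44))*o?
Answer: -302016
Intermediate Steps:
(88*(-44))*o = (88*(-44))*78 = -3872*78 = -302016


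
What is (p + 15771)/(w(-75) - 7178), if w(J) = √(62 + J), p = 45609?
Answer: -440585640/51523697 - 61380*I*√13/51523697 ≈ -8.5511 - 0.0042953*I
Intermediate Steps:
(p + 15771)/(w(-75) - 7178) = (45609 + 15771)/(√(62 - 75) - 7178) = 61380/(√(-13) - 7178) = 61380/(I*√13 - 7178) = 61380/(-7178 + I*√13)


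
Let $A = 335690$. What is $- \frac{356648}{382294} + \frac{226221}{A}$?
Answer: $- \frac{16620118073}{64166136430} \approx -0.25902$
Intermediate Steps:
$- \frac{356648}{382294} + \frac{226221}{A} = - \frac{356648}{382294} + \frac{226221}{335690} = \left(-356648\right) \frac{1}{382294} + 226221 \cdot \frac{1}{335690} = - \frac{178324}{191147} + \frac{226221}{335690} = - \frac{16620118073}{64166136430}$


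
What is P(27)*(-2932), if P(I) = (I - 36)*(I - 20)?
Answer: 184716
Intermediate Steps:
P(I) = (-36 + I)*(-20 + I)
P(27)*(-2932) = (720 + 27² - 56*27)*(-2932) = (720 + 729 - 1512)*(-2932) = -63*(-2932) = 184716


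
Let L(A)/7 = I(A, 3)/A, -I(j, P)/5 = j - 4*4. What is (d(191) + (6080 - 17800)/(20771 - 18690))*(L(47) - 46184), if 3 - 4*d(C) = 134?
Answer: 693849147903/391228 ≈ 1.7735e+6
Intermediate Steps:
d(C) = -131/4 (d(C) = ¾ - ¼*134 = ¾ - 67/2 = -131/4)
I(j, P) = 80 - 5*j (I(j, P) = -5*(j - 4*4) = -5*(j - 16) = -5*(-16 + j) = 80 - 5*j)
L(A) = 7*(80 - 5*A)/A (L(A) = 7*((80 - 5*A)/A) = 7*(80 - 5*A)/A)
(d(191) + (6080 - 17800)/(20771 - 18690))*(L(47) - 46184) = (-131/4 + (6080 - 17800)/(20771 - 18690))*((-35 + 560/47) - 46184) = (-131/4 - 11720/2081)*((-35 + 560*(1/47)) - 46184) = (-131/4 - 11720*1/2081)*((-35 + 560/47) - 46184) = (-131/4 - 11720/2081)*(-1085/47 - 46184) = -319491/8324*(-2171733/47) = 693849147903/391228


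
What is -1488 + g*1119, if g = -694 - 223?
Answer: -1027611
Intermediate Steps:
g = -917
-1488 + g*1119 = -1488 - 917*1119 = -1488 - 1026123 = -1027611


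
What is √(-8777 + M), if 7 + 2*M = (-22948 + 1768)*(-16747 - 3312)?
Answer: √849664118/2 ≈ 14575.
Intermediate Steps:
M = 424849613/2 (M = -7/2 + ((-22948 + 1768)*(-16747 - 3312))/2 = -7/2 + (-21180*(-20059))/2 = -7/2 + (½)*424849620 = -7/2 + 212424810 = 424849613/2 ≈ 2.1242e+8)
√(-8777 + M) = √(-8777 + 424849613/2) = √(424832059/2) = √849664118/2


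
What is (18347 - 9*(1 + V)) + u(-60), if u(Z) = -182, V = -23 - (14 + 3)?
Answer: 18516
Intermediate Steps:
V = -40 (V = -23 - 1*17 = -23 - 17 = -40)
(18347 - 9*(1 + V)) + u(-60) = (18347 - 9*(1 - 40)) - 182 = (18347 - 9*(-39)) - 182 = (18347 + 351) - 182 = 18698 - 182 = 18516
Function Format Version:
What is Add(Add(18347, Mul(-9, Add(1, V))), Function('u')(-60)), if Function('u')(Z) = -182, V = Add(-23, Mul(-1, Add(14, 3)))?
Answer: 18516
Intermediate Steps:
V = -40 (V = Add(-23, Mul(-1, 17)) = Add(-23, -17) = -40)
Add(Add(18347, Mul(-9, Add(1, V))), Function('u')(-60)) = Add(Add(18347, Mul(-9, Add(1, -40))), -182) = Add(Add(18347, Mul(-9, -39)), -182) = Add(Add(18347, 351), -182) = Add(18698, -182) = 18516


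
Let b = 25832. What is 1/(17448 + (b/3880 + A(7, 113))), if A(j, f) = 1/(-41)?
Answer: 19885/347085384 ≈ 5.7291e-5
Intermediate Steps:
A(j, f) = -1/41
1/(17448 + (b/3880 + A(7, 113))) = 1/(17448 + (25832/3880 - 1/41)) = 1/(17448 + (25832*(1/3880) - 1/41)) = 1/(17448 + (3229/485 - 1/41)) = 1/(17448 + 131904/19885) = 1/(347085384/19885) = 19885/347085384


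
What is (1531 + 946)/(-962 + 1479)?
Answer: 2477/517 ≈ 4.7911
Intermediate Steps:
(1531 + 946)/(-962 + 1479) = 2477/517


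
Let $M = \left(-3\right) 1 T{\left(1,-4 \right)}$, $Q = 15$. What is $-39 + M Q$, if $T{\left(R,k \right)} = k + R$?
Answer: $96$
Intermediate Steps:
$T{\left(R,k \right)} = R + k$
$M = 9$ ($M = \left(-3\right) 1 \left(1 - 4\right) = \left(-3\right) \left(-3\right) = 9$)
$-39 + M Q = -39 + 9 \cdot 15 = -39 + 135 = 96$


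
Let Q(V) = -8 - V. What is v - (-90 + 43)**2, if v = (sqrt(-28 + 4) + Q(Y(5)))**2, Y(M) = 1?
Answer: -2152 - 36*I*sqrt(6) ≈ -2152.0 - 88.182*I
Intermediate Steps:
v = (-9 + 2*I*sqrt(6))**2 (v = (sqrt(-28 + 4) + (-8 - 1*1))**2 = (sqrt(-24) + (-8 - 1))**2 = (2*I*sqrt(6) - 9)**2 = (-9 + 2*I*sqrt(6))**2 ≈ 57.0 - 88.182*I)
v - (-90 + 43)**2 = (57 - 36*I*sqrt(6)) - (-90 + 43)**2 = (57 - 36*I*sqrt(6)) - 1*(-47)**2 = (57 - 36*I*sqrt(6)) - 1*2209 = (57 - 36*I*sqrt(6)) - 2209 = -2152 - 36*I*sqrt(6)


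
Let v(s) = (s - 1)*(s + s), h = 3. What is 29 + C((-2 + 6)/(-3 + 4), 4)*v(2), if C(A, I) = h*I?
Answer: 77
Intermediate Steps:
C(A, I) = 3*I
v(s) = 2*s*(-1 + s) (v(s) = (-1 + s)*(2*s) = 2*s*(-1 + s))
29 + C((-2 + 6)/(-3 + 4), 4)*v(2) = 29 + (3*4)*(2*2*(-1 + 2)) = 29 + 12*(2*2*1) = 29 + 12*4 = 29 + 48 = 77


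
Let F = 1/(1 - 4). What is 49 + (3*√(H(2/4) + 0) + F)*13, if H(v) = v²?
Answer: 385/6 ≈ 64.167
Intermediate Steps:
F = -⅓ (F = 1/(-3) = -⅓ ≈ -0.33333)
49 + (3*√(H(2/4) + 0) + F)*13 = 49 + (3*√((2/4)² + 0) - ⅓)*13 = 49 + (3*√((2*(¼))² + 0) - ⅓)*13 = 49 + (3*√((½)² + 0) - ⅓)*13 = 49 + (3*√(¼ + 0) - ⅓)*13 = 49 + (3*√(¼) - ⅓)*13 = 49 + (3*(½) - ⅓)*13 = 49 + (3/2 - ⅓)*13 = 49 + (7/6)*13 = 49 + 91/6 = 385/6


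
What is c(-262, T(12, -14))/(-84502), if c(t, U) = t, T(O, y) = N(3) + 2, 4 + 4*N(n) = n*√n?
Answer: 131/42251 ≈ 0.0031005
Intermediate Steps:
N(n) = -1 + n^(3/2)/4 (N(n) = -1 + (n*√n)/4 = -1 + n^(3/2)/4)
T(O, y) = 1 + 3*√3/4 (T(O, y) = (-1 + 3^(3/2)/4) + 2 = (-1 + (3*√3)/4) + 2 = (-1 + 3*√3/4) + 2 = 1 + 3*√3/4)
c(-262, T(12, -14))/(-84502) = -262/(-84502) = -262*(-1/84502) = 131/42251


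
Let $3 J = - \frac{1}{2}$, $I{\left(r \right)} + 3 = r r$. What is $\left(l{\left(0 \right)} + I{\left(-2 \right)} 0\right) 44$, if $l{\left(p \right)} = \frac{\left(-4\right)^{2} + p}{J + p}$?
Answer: $-4224$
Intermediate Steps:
$I{\left(r \right)} = -3 + r^{2}$ ($I{\left(r \right)} = -3 + r r = -3 + r^{2}$)
$J = - \frac{1}{6}$ ($J = \frac{\left(-1\right) \frac{1}{2}}{3} = \frac{1}{3} \left(- \frac{1}{2}\right) = - \frac{1}{6} \approx -0.16667$)
$l{\left(p \right)} = \frac{16 + p}{- \frac{1}{6} + p}$ ($l{\left(p \right)} = \frac{\left(-4\right)^{2} + p}{- \frac{1}{6} + p} = \frac{16 + p}{- \frac{1}{6} + p}$)
$\left(l{\left(0 \right)} + I{\left(-2 \right)} 0\right) 44 = \left(\frac{6 \left(16 + 0\right)}{-1 + 6 \cdot 0} + \left(-3 + \left(-2\right)^{2}\right) 0\right) 44 = \left(6 \frac{1}{-1 + 0} \cdot 16 + \left(-3 + 4\right) 0\right) 44 = \left(6 \frac{1}{-1} \cdot 16 + 1 \cdot 0\right) 44 = \left(6 \left(-1\right) 16 + 0\right) 44 = \left(-96 + 0\right) 44 = \left(-96\right) 44 = -4224$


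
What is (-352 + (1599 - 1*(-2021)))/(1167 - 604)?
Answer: 3268/563 ≈ 5.8046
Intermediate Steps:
(-352 + (1599 - 1*(-2021)))/(1167 - 604) = (-352 + (1599 + 2021))/563 = (-352 + 3620)*(1/563) = 3268*(1/563) = 3268/563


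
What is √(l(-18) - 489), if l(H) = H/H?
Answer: 2*I*√122 ≈ 22.091*I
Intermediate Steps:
l(H) = 1
√(l(-18) - 489) = √(1 - 489) = √(-488) = 2*I*√122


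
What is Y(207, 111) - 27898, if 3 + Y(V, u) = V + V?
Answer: -27487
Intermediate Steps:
Y(V, u) = -3 + 2*V (Y(V, u) = -3 + (V + V) = -3 + 2*V)
Y(207, 111) - 27898 = (-3 + 2*207) - 27898 = (-3 + 414) - 27898 = 411 - 27898 = -27487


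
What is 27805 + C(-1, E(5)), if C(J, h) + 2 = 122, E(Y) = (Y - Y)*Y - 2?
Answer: 27925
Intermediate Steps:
E(Y) = -2 (E(Y) = 0*Y - 2 = 0 - 2 = -2)
C(J, h) = 120 (C(J, h) = -2 + 122 = 120)
27805 + C(-1, E(5)) = 27805 + 120 = 27925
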